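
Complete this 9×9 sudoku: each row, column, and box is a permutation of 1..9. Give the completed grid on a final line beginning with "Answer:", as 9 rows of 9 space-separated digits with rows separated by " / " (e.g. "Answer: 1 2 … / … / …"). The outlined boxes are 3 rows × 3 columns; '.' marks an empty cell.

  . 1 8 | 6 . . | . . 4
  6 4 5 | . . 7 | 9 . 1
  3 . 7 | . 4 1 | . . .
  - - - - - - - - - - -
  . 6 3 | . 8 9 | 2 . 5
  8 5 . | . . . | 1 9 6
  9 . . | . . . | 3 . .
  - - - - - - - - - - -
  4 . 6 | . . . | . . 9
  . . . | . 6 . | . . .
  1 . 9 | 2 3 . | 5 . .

Step 1. [r8c3∈{2}] r8c3 has the single candidate 2. So r8c3=2.
Step 2. [r7c8∈{1,2,3,7,8}] row 7 places 2 nowhere but r7c8, so r7c8=2.
Step 3. [r8c7∈{4,7,8}] across col 7, 4 lands solely at r8c7 ⇒ r8c7=4.
Step 4. [r4c4∈{1,4,7}] 1 has one home in row 4: r4c4. So r4c4=1.
Step 5. [r6c2∈{2,7}] across box 4, 2 lands solely at r6c2. So r6c2=2.
Step 6. [r8c9∈{3,7,8}] 3 has one home in col 9: r8c9, so r8c9=3.
Step 7. [r8c4∈{5,7,8,9}] r8c4 is the only open cell in row 8 admitting 9, so r8c4=9.
Step 8. [r9c8∈{6,7,8}] 6 has one home in row 9: r9c8, so r9c8=6.
Step 9. [r9c6∈{4,8}] 4 has one home in row 9: r9c6, so r9c6=4.
Step 10. [r2c5∈{2}] r2c5 has the single candidate 2, so r2c5=2.
Step 11. [r5c5∈{7}] r5c5 is down to just 7 ⇒ r5c5=7.
Step 12. [r7c4∈{5,7,8}] col 4 places 7 nowhere but r7c4. So r7c4=7.
Step 13. [r7c7∈{8}] r7c7 is down to just 8. So r7c7=8.
Step 14. [r7c6∈{5}] r7c6 is down to just 5 ⇒ r7c6=5.
Step 15. [r1c6∈{3}] r1c6 has the single candidate 3. So r1c6=3.
Step 16. [r9c9∈{7}] r9c9 is down to just 7. So r9c9=7.
Step 17. [r6c8∈{4,7,8}] across row 6, 7 lands solely at r6c8 ⇒ r6c8=7.
Step 18. [r8c2∈{7,8}] r8c2 is the only open cell in col 2 admitting 7 ⇒ r8c2=7.
Step 19. [r5c3∈{4}] r5c3 is down to just 4 ⇒ r5c3=4.
Step 20. [r1c8∈{5}] nothing but 5 survives at r1c8 ⇒ r1c8=5.
Step 21. [r3c8∈{8}] nothing but 8 survives at r3c8 ⇒ r3c8=8.
Step 22. [r6c4∈{4,5}] 4 has one home in row 6: r6c4 ⇒ r6c4=4.
Step 23. [r3c4∈{5}] r3c4 has the single candidate 5 ⇒ r3c4=5.
Step 24. [r6c9∈{8}] r6c9 has the single candidate 8. So r6c9=8.
Step 25. [r8c8∈{1}] nothing but 1 survives at r8c8 ⇒ r8c8=1.
Step 26. [r2c4∈{8}] nothing but 8 survives at r2c4 ⇒ r2c4=8.
Step 27. [r6c5∈{5}] only 5 remains possible at r6c5 ⇒ r6c5=5.
Step 28. [r7c2∈{3}] r7c2 is down to just 3. So r7c2=3.
Step 29. [r8c1∈{5}] r8c1 is down to just 5 ⇒ r8c1=5.
Step 30. [r2c8∈{3}] nothing but 3 survives at r2c8, so r2c8=3.
Step 31. [r8c6∈{8}] nothing but 8 survives at r8c6. So r8c6=8.
Step 32. [r4c1∈{7}] r4c1 has the single candidate 7. So r4c1=7.
Step 33. [r3c7∈{6}] only 6 remains possible at r3c7 ⇒ r3c7=6.
Step 34. [r1c7∈{7}] only 7 remains possible at r1c7, so r1c7=7.
Step 35. [r5c6∈{2}] only 2 remains possible at r5c6. So r5c6=2.
Step 36. [r3c2∈{9}] r3c2 is down to just 9, so r3c2=9.
Step 37. [r6c6∈{6}] r6c6 is down to just 6 ⇒ r6c6=6.
Step 38. [r7c5∈{1}] only 1 remains possible at r7c5 ⇒ r7c5=1.
Step 39. [r4c8∈{4}] r4c8 is down to just 4. So r4c8=4.
Step 40. [r6c3∈{1}] r6c3 is down to just 1, so r6c3=1.
Step 41. [r1c1∈{2}] r1c1 has the single candidate 2, so r1c1=2.
Step 42. [r3c9∈{2}] only 2 remains possible at r3c9 ⇒ r3c9=2.
Step 43. [r9c2∈{8}] r9c2 is down to just 8 ⇒ r9c2=8.
Step 44. [r5c4∈{3}] r5c4 is down to just 3 ⇒ r5c4=3.
Step 45. [r1c5∈{9}] r1c5's peers cover all but 9, so r1c5=9.

Answer: 2 1 8 6 9 3 7 5 4 / 6 4 5 8 2 7 9 3 1 / 3 9 7 5 4 1 6 8 2 / 7 6 3 1 8 9 2 4 5 / 8 5 4 3 7 2 1 9 6 / 9 2 1 4 5 6 3 7 8 / 4 3 6 7 1 5 8 2 9 / 5 7 2 9 6 8 4 1 3 / 1 8 9 2 3 4 5 6 7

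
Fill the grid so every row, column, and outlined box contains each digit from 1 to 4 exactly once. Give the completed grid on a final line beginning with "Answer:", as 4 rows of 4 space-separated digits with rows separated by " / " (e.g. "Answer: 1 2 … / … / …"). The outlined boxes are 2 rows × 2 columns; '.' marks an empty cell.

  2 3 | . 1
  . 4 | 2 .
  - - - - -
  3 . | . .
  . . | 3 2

Step 1. [r3c3∈{1,4}] col 3 places 1 nowhere but r3c3, so r3c3=1.
Step 2. [r4c1∈{1,4}] r4c1 is the only open cell in row 4 admitting 4. So r4c1=4.
Step 3. [r3c4∈{4}] r3c4 has the single candidate 4. So r3c4=4.
Step 4. [r2c1∈{1}] r2c1's peers cover all but 1, so r2c1=1.
Step 5. [r3c2∈{2}] r3c2 has the single candidate 2 ⇒ r3c2=2.
Step 6. [r4c2∈{1}] r4c2 is down to just 1. So r4c2=1.
Step 7. [r2c4∈{3}] nothing but 3 survives at r2c4. So r2c4=3.
Step 8. [r1c3∈{4}] r1c3 is down to just 4, so r1c3=4.

Answer: 2 3 4 1 / 1 4 2 3 / 3 2 1 4 / 4 1 3 2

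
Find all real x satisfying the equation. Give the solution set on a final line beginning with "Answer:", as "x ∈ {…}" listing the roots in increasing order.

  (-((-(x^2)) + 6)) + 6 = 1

Step 1. [(-((-(x^2)) + 6)) + 6 = 1] 6 comes off first (subtract 6) ⇒ sub: -((-(x^2)) + 6) = -5.
Step 2. [-((-(x^2)) + 6) = -5] leading − — multiply by −1, so neg: (-(x^2)) + 6 = 5.
Step 3. [(-(x^2)) + 6 = 5] peel the +6: subtract 6 from each side ⇒ sub: -(x^2) = -1.
Step 4. [-(x^2) = -1] leading − — multiply by −1. So neg: x^2 = 1.
Step 5. [x^2 = 1] √ both sides: 1 ≥ 0 gives two branches. So sqrt: x = 1 or -1.

Answer: x ∈ {-1, 1}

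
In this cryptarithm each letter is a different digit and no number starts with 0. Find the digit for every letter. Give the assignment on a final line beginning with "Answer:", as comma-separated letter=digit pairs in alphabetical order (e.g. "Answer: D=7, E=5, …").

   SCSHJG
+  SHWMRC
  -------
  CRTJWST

Step 1. [col 1: G + C ≡ T (mod 10)] C=1 is one option consistent with column 1 (G + C ≡ T (mod 10), carry-in 0) — take it ⇒ C=1.
Step 2. [col 1: G + C ≡ T (mod 10)] several values work for G in column 1 (G + C ≡ T (mod 10), carry-in 0); try G=9. So G=9.
Step 3. [col 1: G + C ≡ T (mod 10)] column 1: given G=9, C=1, carry-in 0, and digits 1,9 already taken and all letters distinct, G+C≡T (mod 10) forces T=0. So T=0.
Step 4. [col 2: J + R ≡ S (mod 10)] R=3 is one option consistent with column 2 (J + R ≡ S (mod 10), carry-in 1) — take it, so R=3.
Step 5. [col 2: J + R ≡ S (mod 10)] no forcing yet in column 2 (carry-in 1); S=6 is free and consistent — try it ⇒ S=6.
Step 6. [col 2: J + R ≡ S (mod 10)] column 2 reads J+R+carry(1)=S with R=3, S=6; with digits 0,1,3,6,9 already taken and all letters distinct, the only value for J is 2 ⇒ J=2.
Step 7. [col 3: H + M ≡ W (mod 10)] column 3 reads H+M+carry(0)=W with nothing yet; with digits 0,1,2,3,6,9 already taken and all letters distinct, the only value for W is 5, so W=5.
Step 8. [col 3: H + M ≡ W (mod 10)] M=7 is one option consistent with column 3 (H + M ≡ W (mod 10), carry-in 0) — take it ⇒ M=7.
Step 9. [col 3: H + M ≡ W (mod 10)] from column 3 (M=7, W=5, carry-in 0, digits 0,1,2,3,5,6,7,9 already taken and all letters distinct): H must equal 8, so H=8.

Answer: C=1, G=9, H=8, J=2, M=7, R=3, S=6, T=0, W=5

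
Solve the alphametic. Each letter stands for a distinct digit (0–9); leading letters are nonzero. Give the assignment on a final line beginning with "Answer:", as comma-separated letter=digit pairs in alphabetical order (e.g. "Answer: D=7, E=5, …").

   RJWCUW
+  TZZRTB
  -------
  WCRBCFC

Step 1. [col 1: W + B ≡ C (mod 10)] several values work for W in column 1 (W + B ≡ C (mod 10), carry-in 0); try W=1. So W=1.
Step 2. [col 1: W + B ≡ C (mod 10)] column 1 (W + B ≡ C (mod 10), carry-in 0) doesn't pin B yet; pick B=6 and continue ⇒ B=6.
Step 3. [col 1: W + B ≡ C (mod 10)] from column 1 (W=1, B=6, carry-in 0, digits 1,6 already taken and all letters distinct): C must equal 7 ⇒ C=7.
Step 4. [col 2: U + T ≡ F (mod 10)] several values work for T in column 2 (U + T ≡ F (mod 10), carry-in 0); try T=8, so T=8.
Step 5. [col 2: U + T ≡ F (mod 10)] several values work for F in column 2 (U + T ≡ F (mod 10), carry-in 0); try F=0 ⇒ F=0.
Step 6. [col 2: U + T ≡ F (mod 10)] column 2: given T=8, F=0, carry-in 0, and digits 0,1,6,7,8 already taken and all letters distinct, U+T≡F (mod 10) forces U=2 ⇒ U=2.
Step 7. [col 3: C + R ≡ C (mod 10)] column 3 reads C+R+carry(1)=C with C=7; with digits 0,1,2,6,7,8 already taken and all letters distinct, the only value for R is 9 ⇒ R=9.
Step 8. [col 4: W + Z ≡ B (mod 10)] from column 4 (W=1, B=6, carry-in 1, digits 0,1,2,6,7,8,9 already taken and all letters distinct): Z must equal 4 ⇒ Z=4.
Step 9. [col 5: J + Z ≡ R (mod 10)] column 5: given Z=4, R=9, carry-in 0, and digits 0,1,2,4,6,7,8,9 already taken and all letters distinct, J+Z≡R (mod 10) forces J=5. So J=5.

Answer: B=6, C=7, F=0, J=5, R=9, T=8, U=2, W=1, Z=4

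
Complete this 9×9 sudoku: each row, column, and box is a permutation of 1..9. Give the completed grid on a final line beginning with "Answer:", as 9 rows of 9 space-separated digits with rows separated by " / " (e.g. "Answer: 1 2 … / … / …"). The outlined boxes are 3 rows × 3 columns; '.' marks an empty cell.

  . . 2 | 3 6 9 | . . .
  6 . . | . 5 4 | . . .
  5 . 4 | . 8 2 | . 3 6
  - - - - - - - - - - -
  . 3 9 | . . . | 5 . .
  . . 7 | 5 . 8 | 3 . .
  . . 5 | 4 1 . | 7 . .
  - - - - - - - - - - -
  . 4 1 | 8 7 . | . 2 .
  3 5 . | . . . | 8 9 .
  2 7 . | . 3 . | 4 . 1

Step 1. [r1c7∈{1}] r1c7 is down to just 1. So r1c7=1.
Step 2. [r1c2∈{8}] nothing but 8 survives at r1c2, so r1c2=8.
Step 3. [r6c9∈{2,8,9}] across row 6, 9 lands solely at r6c9 ⇒ r6c9=9.
Step 4. [r4c5∈{2}] r4c5 has the single candidate 2 ⇒ r4c5=2.
Step 5. [r3c4∈{1,7}] 7 has one home in row 3: r3c4. So r3c4=7.
Step 6. [r4c4∈{6}] nothing but 6 survives at r4c4. So r4c4=6.
Step 7. [r5c9∈{2,4}] in box 6, 2 fits only at r5c9. So r5c9=2.
Step 8. [r3c2∈{1,9}] r3c2 is the only open cell in row 3 admitting 1 ⇒ r3c2=1.
Step 9. [r1c1∈{7}] only 7 remains possible at r1c1. So r1c1=7.
Step 10. [r6c1∈{8}] nothing but 8 survives at r6c1 ⇒ r6c1=8.
Step 11. [r6c8∈{6}] r6c8's peers cover all but 6 ⇒ r6c8=6.
Step 12. [r9c8∈{5}] nothing but 5 survives at r9c8, so r9c8=5.
Step 13. [r1c8∈{4}] r1c8's peers cover all but 4. So r1c8=4.
Step 14. [r9c6∈{6}] r9c6's peers cover all but 6 ⇒ r9c6=6.
Step 15. [r4c9∈{4,8}] r4c9 is the only open cell in col 9 admitting 4. So r4c9=4.
Step 16. [r4c1∈{1}] r4c1 has the single candidate 1. So r4c1=1.
Step 17. [r2c8∈{7,8}] in col 8, 7 fits only at r2c8 ⇒ r2c8=7.
Step 18. [r2c7∈{2,9}] in row 2, 2 fits only at r2c7, so r2c7=2.
Step 19. [r2c4∈{1}] r2c4 is down to just 1, so r2c4=1.
Step 20. [r3c7∈{9}] r3c7's peers cover all but 9. So r3c7=9.
Step 21. [r4c6∈{7}] nothing but 7 survives at r4c6, so r4c6=7.
Step 22. [r1c9∈{5}] r1c9 has the single candidate 5 ⇒ r1c9=5.
Step 23. [r5c5∈{9}] r5c5's peers cover all but 9 ⇒ r5c5=9.
Step 24. [r8c9∈{7}] nothing but 7 survives at r8c9, so r8c9=7.
Step 25. [r7c6∈{5}] r7c6's peers cover all but 5. So r7c6=5.
Step 26. [r6c6∈{3}] r6c6 has the single candidate 3, so r6c6=3.
Step 27. [r2c3∈{3}] r2c3 has the single candidate 3, so r2c3=3.
Step 28. [r8c6∈{1}] r8c6's peers cover all but 1, so r8c6=1.
Step 29. [r4c8∈{8}] r4c8's peers cover all but 8 ⇒ r4c8=8.
Step 30. [r9c4∈{9}] r9c4 has the single candidate 9. So r9c4=9.
Step 31. [r6c2∈{2}] r6c2's peers cover all but 2. So r6c2=2.
Step 32. [r2c2∈{9}] r2c2's peers cover all but 9, so r2c2=9.
Step 33. [r7c1∈{9}] r7c1 is down to just 9 ⇒ r7c1=9.
Step 34. [r2c9∈{8}] r2c9 is down to just 8, so r2c9=8.
Step 35. [r5c1∈{4}] r5c1's peers cover all but 4, so r5c1=4.
Step 36. [r5c2∈{6}] only 6 remains possible at r5c2, so r5c2=6.
Step 37. [r7c9∈{3}] r7c9's peers cover all but 3, so r7c9=3.
Step 38. [r8c4∈{2}] r8c4 is down to just 2, so r8c4=2.
Step 39. [r5c8∈{1}] r5c8 has the single candidate 1. So r5c8=1.
Step 40. [r8c5∈{4}] r8c5's peers cover all but 4. So r8c5=4.
Step 41. [r7c7∈{6}] r7c7 has the single candidate 6, so r7c7=6.
Step 42. [r9c3∈{8}] only 8 remains possible at r9c3 ⇒ r9c3=8.
Step 43. [r8c3∈{6}] r8c3 has the single candidate 6. So r8c3=6.

Answer: 7 8 2 3 6 9 1 4 5 / 6 9 3 1 5 4 2 7 8 / 5 1 4 7 8 2 9 3 6 / 1 3 9 6 2 7 5 8 4 / 4 6 7 5 9 8 3 1 2 / 8 2 5 4 1 3 7 6 9 / 9 4 1 8 7 5 6 2 3 / 3 5 6 2 4 1 8 9 7 / 2 7 8 9 3 6 4 5 1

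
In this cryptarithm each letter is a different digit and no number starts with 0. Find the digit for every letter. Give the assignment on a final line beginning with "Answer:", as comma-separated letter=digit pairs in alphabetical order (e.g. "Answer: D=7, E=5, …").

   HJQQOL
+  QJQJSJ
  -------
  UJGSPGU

Step 1. [col 1: L + J ≡ U (mod 10)] column 1 (L + J ≡ U (mod 10), carry-in 0) doesn't pin L yet; pick L=7 and continue ⇒ L=7.
Step 2. [col 1: L + J ≡ U (mod 10)] no forcing yet in column 1 (carry-in 0); U=1 is free and consistent — try it ⇒ U=1.
Step 3. [col 1: L + J ≡ U (mod 10)] from column 1 (L=7, U=1, carry-in 0, digits 1,7 already taken and all letters distinct): J must equal 4, so J=4.
Step 4. [col 2: O + S ≡ G (mod 10)] O=5 is one option consistent with column 2 (O + S ≡ G (mod 10), carry-in 1) — take it ⇒ O=5.
Step 5. [col 2: O + S ≡ G (mod 10)] column 2 (O + S ≡ G (mod 10), carry-in 1) doesn't pin G yet; pick G=9 and continue, so G=9.
Step 6. [col 2: O + S ≡ G (mod 10)] from column 2 (O=5, G=9, carry-in 1, digits 1,4,5,7,9 already taken and all letters distinct): S must equal 3, so S=3.
Step 7. [col 3: Q + J ≡ P (mod 10)] several values work for Q in column 3 (Q + J ≡ P (mod 10), carry-in 0); try Q=6. So Q=6.
Step 8. [col 3: Q + J ≡ P (mod 10)] in column 3 we have Q+J≡P with carry-in 0; given Q=6, J=4 and digits 1,3,4,5,6,7,9 already taken and all letters distinct, that pins P to 0, so P=0.
Step 9. [col 6: H + Q ≡ J (mod 10)] column 6: given Q=6, J=4, carry-in 0, and digits 0,1,3,4,5,6,7,9 already taken and all letters distinct, H+Q≡J (mod 10) forces H=8 ⇒ H=8.

Answer: G=9, H=8, J=4, L=7, O=5, P=0, Q=6, S=3, U=1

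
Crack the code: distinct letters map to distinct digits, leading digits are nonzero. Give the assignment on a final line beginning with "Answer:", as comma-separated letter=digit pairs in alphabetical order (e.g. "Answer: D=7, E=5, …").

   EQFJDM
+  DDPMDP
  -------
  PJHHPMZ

Step 1. [col 1: M + P ≡ Z (mod 10)] several values work for M in column 1 (M + P ≡ Z (mod 10), carry-in 0); try M=9, so M=9.
Step 2. [col 1: M + P ≡ Z (mod 10)] several values work for Z in column 1 (M + P ≡ Z (mod 10), carry-in 0); try Z=0. So Z=0.
Step 3. [col 1: M + P ≡ Z (mod 10)] in column 1 we have M+P≡Z with carry-in 0; given M=9, Z=0 and digits 0,9 already taken and all letters distinct, that pins P to 1. So P=1.
Step 4. [col 2: D + D ≡ M (mod 10)] in column 2 we have D+D≡M with carry-in 1; given M=9 and digits 0,1,9 already taken and all letters distinct, that pins D to 4 ⇒ D=4.
Step 5. [col 3: J + M ≡ P (mod 10)] from column 3 (M=9, P=1, carry-in 0, digits 0,1,4,9 already taken and all letters distinct): J must equal 2. So J=2.
Step 6. [col 4: F + P ≡ H (mod 10)] H=7 is one option consistent with column 4 (F + P ≡ H (mod 10), carry-in 1) — take it, so H=7.
Step 7. [col 4: F + P ≡ H (mod 10)] from column 4 (P=1, H=7, carry-in 1, digits 0,1,2,4,7,9 already taken and all letters distinct): F must equal 5, so F=5.
Step 8. [col 5: Q + D ≡ H (mod 10)] from column 5 (D=4, H=7, carry-in 0, digits 0,1,2,4,5,7,9 already taken and all letters distinct): Q must equal 3. So Q=3.
Step 9. [col 6: E + D ≡ J (mod 10)] column 6 reads E+D+carry(0)=J with D=4, J=2; with digits 0,1,2,3,4,5,7,9 already taken and all letters distinct, the only value for E is 8, so E=8.

Answer: D=4, E=8, F=5, H=7, J=2, M=9, P=1, Q=3, Z=0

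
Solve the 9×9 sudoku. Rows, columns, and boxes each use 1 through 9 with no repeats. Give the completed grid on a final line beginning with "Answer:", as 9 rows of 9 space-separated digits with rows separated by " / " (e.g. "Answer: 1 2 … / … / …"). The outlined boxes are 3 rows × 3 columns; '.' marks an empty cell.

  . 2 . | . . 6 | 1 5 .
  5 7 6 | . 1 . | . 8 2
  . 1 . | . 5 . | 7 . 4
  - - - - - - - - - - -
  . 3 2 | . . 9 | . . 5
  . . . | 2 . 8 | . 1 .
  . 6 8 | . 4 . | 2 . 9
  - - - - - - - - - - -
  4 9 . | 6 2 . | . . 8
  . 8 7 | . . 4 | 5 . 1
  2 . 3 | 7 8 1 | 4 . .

Step 1. [r2c6∈{3}] r2c6 has the single candidate 3. So r2c6=3.
Step 2. [r5c9∈{3,6,7}] 7 has one home in col 9: r5c9 ⇒ r5c9=7.
Step 3. [r3c3∈{9}] r3c3 has the single candidate 9. So r3c3=9.
Step 4. [r6c8∈{3}] r6c8 has the single candidate 3 ⇒ r6c8=3.
Step 5. [r5c7∈{6}] nothing but 6 survives at r5c7, so r5c7=6.
Step 6. [r6c6∈{5,7}] col 6 places 7 nowhere but r6c6, so r6c6=7.
Step 7. [r1c3∈{4}] r1c3 is down to just 4 ⇒ r1c3=4.
Step 8. [r5c3∈{5}] nothing but 5 survives at r5c3 ⇒ r5c3=5.
Step 9. [r3c8∈{6}] r3c8 is down to just 6, so r3c8=6.
Step 10. [r3c1∈{3,8}] 3 has one home in row 3: r3c1. So r3c1=3.
Step 11. [r8c4∈{3,9}] r8c4 is the only open cell in col 4 admitting 3, so r8c4=3.
Step 12. [r4c4∈{1}] nothing but 1 survives at r4c4, so r4c4=1.
Step 13. [r8c5∈{9}] r8c5's peers cover all but 9. So r8c5=9.
Step 14. [r1c4∈{8,9}] across row 1, 9 lands solely at r1c4, so r1c4=9.
Step 15. [r4c8∈{4}] r4c8 has the single candidate 4 ⇒ r4c8=4.
Step 16. [r2c4∈{4}] r2c4 is down to just 4, so r2c4=4.
Step 17. [r1c5∈{7}] only 7 remains possible at r1c5 ⇒ r1c5=7.
Step 18. [r5c1∈{9}] only 9 remains possible at r5c1. So r5c1=9.
Step 19. [r4c1∈{7}] nothing but 7 survives at r4c1. So r4c1=7.
Step 20. [r7c8∈{7}] nothing but 7 survives at r7c8, so r7c8=7.
Step 21. [r3c4∈{8}] r3c4's peers cover all but 8 ⇒ r3c4=8.
Step 22. [r3c6∈{2}] r3c6 is down to just 2. So r3c6=2.
Step 23. [r8c8∈{2}] r8c8's peers cover all but 2 ⇒ r8c8=2.
Step 24. [r4c7∈{8}] r4c7's peers cover all but 8 ⇒ r4c7=8.
Step 25. [r9c9∈{6}] r9c9's peers cover all but 6. So r9c9=6.
Step 26. [r1c9∈{3}] r1c9 has the single candidate 3, so r1c9=3.
Step 27. [r5c5∈{3}] r5c5 has the single candidate 3 ⇒ r5c5=3.
Step 28. [r7c7∈{3}] only 3 remains possible at r7c7. So r7c7=3.
Step 29. [r8c1∈{6}] r8c1's peers cover all but 6, so r8c1=6.
Step 30. [r9c2∈{5}] r9c2 is down to just 5 ⇒ r9c2=5.
Step 31. [r4c5∈{6}] r4c5's peers cover all but 6. So r4c5=6.
Step 32. [r6c1∈{1}] nothing but 1 survives at r6c1, so r6c1=1.
Step 33. [r7c3∈{1}] only 1 remains possible at r7c3 ⇒ r7c3=1.
Step 34. [r2c7∈{9}] only 9 remains possible at r2c7, so r2c7=9.
Step 35. [r9c8∈{9}] r9c8's peers cover all but 9 ⇒ r9c8=9.
Step 36. [r7c6∈{5}] only 5 remains possible at r7c6. So r7c6=5.
Step 37. [r6c4∈{5}] nothing but 5 survives at r6c4 ⇒ r6c4=5.
Step 38. [r5c2∈{4}] only 4 remains possible at r5c2 ⇒ r5c2=4.
Step 39. [r1c1∈{8}] only 8 remains possible at r1c1 ⇒ r1c1=8.

Answer: 8 2 4 9 7 6 1 5 3 / 5 7 6 4 1 3 9 8 2 / 3 1 9 8 5 2 7 6 4 / 7 3 2 1 6 9 8 4 5 / 9 4 5 2 3 8 6 1 7 / 1 6 8 5 4 7 2 3 9 / 4 9 1 6 2 5 3 7 8 / 6 8 7 3 9 4 5 2 1 / 2 5 3 7 8 1 4 9 6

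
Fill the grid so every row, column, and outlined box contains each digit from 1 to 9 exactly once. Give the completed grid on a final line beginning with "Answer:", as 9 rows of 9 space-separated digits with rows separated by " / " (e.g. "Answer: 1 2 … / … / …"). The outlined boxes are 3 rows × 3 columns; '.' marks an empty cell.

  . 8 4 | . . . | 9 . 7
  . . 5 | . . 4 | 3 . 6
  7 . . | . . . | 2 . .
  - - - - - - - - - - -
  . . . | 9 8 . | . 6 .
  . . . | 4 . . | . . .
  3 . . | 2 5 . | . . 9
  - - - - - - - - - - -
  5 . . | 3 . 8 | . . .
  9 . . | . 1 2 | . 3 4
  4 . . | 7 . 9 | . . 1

Step 1. [r5c1∈{1,2,6,8}] r5c1 is the only open cell in col 1 admitting 8, so r5c1=8.
Step 2. [r9c5∈{6}] r9c5 has the single candidate 6. So r9c5=6.
Step 3. [r1c1∈{1,2,6}] col 1 places 6 nowhere but r1c1 ⇒ r1c1=6.
Step 4. [r7c9∈{2}] only 2 remains possible at r7c9. So r7c9=2.
Step 5. [r5c8∈{1,2,5,7}] across col 8, 2 lands solely at r5c8 ⇒ r5c8=2.
Step 6. [r3c8∈{1,4,5,8}] row 3 places 4 nowhere but r3c8. So r3c8=4.
Step 7. [r3c4∈{1,5,6,8}] across col 4, 6 lands solely at r3c4. So r3c4=6.
Step 8. [r2c5∈{2,7,9}] in row 2, 7 fits only at r2c5, so r2c5=7.
Step 9. [r2c2∈{1,2,9}] 9 has one home in row 2: r2c2, so r2c2=9.
Step 10. [r5c5∈{3}] only 3 remains possible at r5c5. So r5c5=3.
Step 11. [r5c9∈{5}] nothing but 5 survives at r5c9 ⇒ r5c9=5.
Step 12. [r4c2∈{1,2,4,5,7}] in row 4, 5 fits only at r4c2. So r4c2=5.
Step 13. [r3c6∈{1,3,5}] in row 3, 5 fits only at r3c6 ⇒ r3c6=5.
Step 14. [r6c2∈{1,4,6,7}] 4 has one home in col 2: r6c2, so r6c2=4.
Step 15. [r1c4∈{1}] r1c4 has the single candidate 1, so r1c4=1.
Step 16. [r2c8∈{1,8}] across box 3, 1 lands solely at r2c8, so r2c8=1.
Step 17. [r4c1∈{1,2}] in col 1, 1 fits only at r4c1 ⇒ r4c1=1.
Step 18. [r4c6∈{7}] r4c6 is down to just 7, so r4c6=7.
Step 19. [r9c2∈{2,3}] r9c2 is the only open cell in col 2 admitting 2. So r9c2=2.
Step 20. [r3c2∈{1,3}] col 2 places 3 nowhere but r3c2 ⇒ r3c2=3.
Step 21. [r7c2∈{1,6,7}] across col 2, 1 lands solely at r7c2. So r7c2=1.
Step 22. [r5c3∈{6,7,9}] in row 5, 9 fits only at r5c3, so r5c3=9.
Step 23. [r8c4∈{5}] only 5 remains possible at r8c4. So r8c4=5.
Step 24. [r9c7∈{5,8}] across col 7, 5 lands solely at r9c7, so r9c7=5.
Step 25. [r9c8∈{8}] nothing but 8 survives at r9c8, so r9c8=8.
Step 26. [r6c8∈{7}] only 7 remains possible at r6c8. So r6c8=7.
Step 27. [r6c3∈{6}] r6c3 is down to just 6, so r6c3=6.
Step 28. [r7c3∈{7}] r7c3 has the single candidate 7, so r7c3=7.
Step 29. [r6c6∈{1}] r6c6 has the single candidate 1 ⇒ r6c6=1.
Step 30. [r8c2∈{6}] only 6 remains possible at r8c2, so r8c2=6.
Step 31. [r2c4∈{8}] r2c4 has the single candidate 8. So r2c4=8.
Step 32. [r4c7∈{4}] nothing but 4 survives at r4c7 ⇒ r4c7=4.
Step 33. [r3c5∈{9}] r3c5 is down to just 9, so r3c5=9.
Step 34. [r9c3∈{3}] r9c3's peers cover all but 3 ⇒ r9c3=3.
Step 35. [r7c7∈{6}] r7c7's peers cover all but 6, so r7c7=6.
Step 36. [r3c3∈{1}] r3c3's peers cover all but 1. So r3c3=1.
Step 37. [r7c5∈{4}] r7c5 has the single candidate 4, so r7c5=4.
Step 38. [r4c3∈{2}] nothing but 2 survives at r4c3 ⇒ r4c3=2.
Step 39. [r2c1∈{2}] r2c1 is down to just 2. So r2c1=2.
Step 40. [r1c5∈{2}] only 2 remains possible at r1c5, so r1c5=2.
Step 41. [r7c8∈{9}] r7c8 is down to just 9, so r7c8=9.
Step 42. [r4c9∈{3}] r4c9 is down to just 3, so r4c9=3.
Step 43. [r8c3∈{8}] only 8 remains possible at r8c3 ⇒ r8c3=8.
Step 44. [r5c7∈{1}] r5c7 is down to just 1, so r5c7=1.
Step 45. [r1c8∈{5}] only 5 remains possible at r1c8. So r1c8=5.
Step 46. [r8c7∈{7}] only 7 remains possible at r8c7 ⇒ r8c7=7.
Step 47. [r5c2∈{7}] nothing but 7 survives at r5c2 ⇒ r5c2=7.
Step 48. [r3c9∈{8}] nothing but 8 survives at r3c9, so r3c9=8.
Step 49. [r1c6∈{3}] r1c6 has the single candidate 3, so r1c6=3.
Step 50. [r6c7∈{8}] nothing but 8 survives at r6c7. So r6c7=8.
Step 51. [r5c6∈{6}] r5c6 is down to just 6 ⇒ r5c6=6.

Answer: 6 8 4 1 2 3 9 5 7 / 2 9 5 8 7 4 3 1 6 / 7 3 1 6 9 5 2 4 8 / 1 5 2 9 8 7 4 6 3 / 8 7 9 4 3 6 1 2 5 / 3 4 6 2 5 1 8 7 9 / 5 1 7 3 4 8 6 9 2 / 9 6 8 5 1 2 7 3 4 / 4 2 3 7 6 9 5 8 1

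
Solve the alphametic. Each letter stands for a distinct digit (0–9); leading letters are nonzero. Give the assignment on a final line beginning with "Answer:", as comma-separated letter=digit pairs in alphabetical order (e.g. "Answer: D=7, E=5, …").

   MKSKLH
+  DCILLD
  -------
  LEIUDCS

Step 1. [col 1: H + D ≡ S (mod 10)] column 1 (H + D ≡ S (mod 10), carry-in 0) doesn't pin D yet; pick D=6 and continue, so D=6.
Step 2. [L] the sum has 7 digits but both addends have 6; that extra leading digit L is the final carry, namely 1 ⇒ L=1.
Step 3. [col 1: H + D ≡ S (mod 10)] H=3 is one option consistent with column 1 (H + D ≡ S (mod 10), carry-in 0) — take it ⇒ H=3.
Step 4. [col 1: H + D ≡ S (mod 10)] in column 1 we have H+D≡S with carry-in 0; given H=3, D=6 and digits 1,3,6 already taken and all letters distinct, that pins S to 9 ⇒ S=9.
Step 5. [col 2: L + L ≡ C (mod 10)] in column 2 we have L+L≡C with carry-in 0; given L=1 and digits 1,3,6,9 already taken and all letters distinct, that pins C to 2. So C=2.
Step 6. [col 3: K + L ≡ D (mod 10)] column 3: given L=1, D=6, carry-in 0, and digits 1,2,3,6,9 already taken and all letters distinct, K+L≡D (mod 10) forces K=5 ⇒ K=5.
Step 7. [col 4: S + I ≡ U (mod 10)] in column 4 we have S+I≡U with carry-in 0; given S=9 and digits 1,2,3,5,6,9 already taken and all letters distinct, that pins U to 7. So U=7.
Step 8. [col 4: S + I ≡ U (mod 10)] column 4 reads S+I+carry(0)=U with S=9, U=7; with digits 1,2,3,5,6,7,9 already taken and all letters distinct, the only value for I is 8 ⇒ I=8.
Step 9. [col 6: M + D ≡ E (mod 10)] in column 6 we have M+D≡E with carry-in 0; given D=6 and digits 1,2,3,5,6,7,8,9 already taken and all letters distinct, that pins M to 4, so M=4.
Step 10. [col 6: M + D ≡ E (mod 10)] column 6 reads M+D+carry(0)=E with M=4, D=6; with digits 1,2,3,4,5,6,7,8,9 already taken and all letters distinct, the only value for E is 0 ⇒ E=0.

Answer: C=2, D=6, E=0, H=3, I=8, K=5, L=1, M=4, S=9, U=7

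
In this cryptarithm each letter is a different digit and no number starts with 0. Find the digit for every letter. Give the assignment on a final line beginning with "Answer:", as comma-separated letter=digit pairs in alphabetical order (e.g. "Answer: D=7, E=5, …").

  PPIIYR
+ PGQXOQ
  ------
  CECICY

Step 1. [col 1: R + Q ≡ Y (mod 10)] Y=1 is one option consistent with column 1 (R + Q ≡ Y (mod 10), carry-in 0) — take it, so Y=1.
Step 2. [col 1: R + Q ≡ Y (mod 10)] no forcing yet in column 1 (carry-in 0); Q=6 is free and consistent — try it, so Q=6.
Step 3. [col 1: R + Q ≡ Y (mod 10)] in column 1 we have R+Q≡Y with carry-in 0; given Q=6, Y=1 and digits 1,6 already taken and all letters distinct, that pins R to 5 ⇒ R=5.
Step 4. [col 2: Y + O ≡ C (mod 10)] several values work for O in column 2 (Y + O ≡ C (mod 10), carry-in 1); try O=7. So O=7.
Step 5. [col 2: Y + O ≡ C (mod 10)] column 2 reads Y+O+carry(1)=C with Y=1, O=7; with digits 1,5,6,7 already taken and all letters distinct, the only value for C is 9, so C=9.
Step 6. [col 3: I + X ≡ I (mod 10)] column 3 reads I+X+carry(0)=I with nothing yet; with digits 1,5,6,7,9 already taken and all letters distinct, the only value for X is 0, so X=0.
Step 7. [col 3: I + X ≡ I (mod 10)] I=3 is one option consistent with column 3 (I + X ≡ I (mod 10), carry-in 0) — take it, so I=3.
Step 8. [col 5: P + G ≡ E (mod 10)] from column 5 (nothing yet, carry-in 0, digits 0,1,3,5,6,7,9 already taken and all letters distinct): E must equal 2. So E=2.
Step 9. [col 5: P + G ≡ E (mod 10)] no forcing yet in column 5 (carry-in 0); P=4 is free and consistent — try it, so P=4.
Step 10. [col 5: P + G ≡ E (mod 10)] column 5: given P=4, E=2, carry-in 0, and digits 0,1,2,3,4,5,6,7,9 already taken and all letters distinct, P+G≡E (mod 10) forces G=8. So G=8.

Answer: C=9, E=2, G=8, I=3, O=7, P=4, Q=6, R=5, X=0, Y=1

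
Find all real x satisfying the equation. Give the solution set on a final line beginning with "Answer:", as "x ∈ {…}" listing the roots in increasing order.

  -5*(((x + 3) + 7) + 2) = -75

Step 1. [-5*(((x + 3) + 7) + 2) = -75] divide by the outer -5, so div: ((x + 3) + 7) + 2 = 15.
Step 2. [((x + 3) + 7) + 2 = 15] subtract 2: x sits inside (… + 2), so sub: (x + 3) + 7 = 13.
Step 3. [(x + 3) + 7 = 13] the outer +7 inverts by subtracting 7, so sub: x + 3 = 6.
Step 4. [x + 3 = 6] +3 is outermost — subtract 3 both sides. So sub: x = 3.

Answer: x ∈ {3}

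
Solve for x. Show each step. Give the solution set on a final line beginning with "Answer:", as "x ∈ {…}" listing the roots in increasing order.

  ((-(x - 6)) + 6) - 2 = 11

Step 1. [((-(x - 6)) + 6) - 2 = 11] add 2: x sits inside (… - 2), so sub: (-(x - 6)) + 6 = 13.
Step 2. [(-(x - 6)) + 6 = 13] 6 comes off first (subtract 6), so sub: -(x - 6) = 7.
Step 3. [-(x - 6) = 7] flip signs both sides. So neg: x - 6 = -7.
Step 4. [x - 6 = -7] peel the -6: add 6 from each side. So sub: x = -1.

Answer: x ∈ {-1}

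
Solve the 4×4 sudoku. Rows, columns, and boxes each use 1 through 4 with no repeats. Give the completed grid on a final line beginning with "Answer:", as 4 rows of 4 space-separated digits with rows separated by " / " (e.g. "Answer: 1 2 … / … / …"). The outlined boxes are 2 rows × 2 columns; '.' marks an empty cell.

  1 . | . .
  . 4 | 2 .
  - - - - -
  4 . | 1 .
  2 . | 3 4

Step 1. [r2c1∈{3}] r2c1's peers cover all but 3 ⇒ r2c1=3.
Step 2. [r4c2∈{1}] r4c2's peers cover all but 1. So r4c2=1.
Step 3. [r1c3∈{4}] only 4 remains possible at r1c3 ⇒ r1c3=4.
Step 4. [r3c2∈{3}] nothing but 3 survives at r3c2. So r3c2=3.
Step 5. [r3c4∈{2}] r3c4 is down to just 2, so r3c4=2.
Step 6. [r1c2∈{2}] r1c2 is down to just 2, so r1c2=2.
Step 7. [r2c4∈{1}] r2c4's peers cover all but 1 ⇒ r2c4=1.
Step 8. [r1c4∈{3}] r1c4 has the single candidate 3, so r1c4=3.

Answer: 1 2 4 3 / 3 4 2 1 / 4 3 1 2 / 2 1 3 4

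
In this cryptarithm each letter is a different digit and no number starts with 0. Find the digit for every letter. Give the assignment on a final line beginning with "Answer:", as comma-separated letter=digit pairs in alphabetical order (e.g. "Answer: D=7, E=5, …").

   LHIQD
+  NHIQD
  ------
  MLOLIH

Step 1. [M] M is the leading digit of a 6-digit sum of two 5-digit numbers; the final carry is exactly 1 ⇒ M=1.
Step 2. [col 1: D + D ≡ H (mod 10)] several values work for D in column 1 (D + D ≡ H (mod 10), carry-in 0); try D=4 ⇒ D=4.
Step 3. [col 1: D + D ≡ H (mod 10)] column 1: given D=4, carry-in 0, and digits 1,4 already taken and all letters distinct, D+D≡H (mod 10) forces H=8. So H=8.
Step 4. [col 2: Q + Q ≡ I (mod 10)] no forcing yet in column 2 (carry-in 0); I=6 is free and consistent — try it. So I=6.
Step 5. [col 2: Q + Q ≡ I (mod 10)] from column 2 (I=6, carry-in 0, digits 1,4,6,8 already taken and all letters distinct): Q must equal 3, so Q=3.
Step 6. [col 3: I + I ≡ L (mod 10)] column 3 reads I+I+carry(0)=L with I=6; with digits 1,3,4,6,8 already taken and all letters distinct, the only value for L is 2. So L=2.
Step 7. [col 4: H + H ≡ O (mod 10)] in column 4 we have H+H≡O with carry-in 1; given H=8 and digits 1,2,3,4,6,8 already taken and all letters distinct, that pins O to 7 ⇒ O=7.
Step 8. [col 5: L + N ≡ L (mod 10)] from column 5 (L=2, carry-in 1, digits 1,2,3,4,6,7,8 already taken and all letters distinct): N must equal 9. So N=9.

Answer: D=4, H=8, I=6, L=2, M=1, N=9, O=7, Q=3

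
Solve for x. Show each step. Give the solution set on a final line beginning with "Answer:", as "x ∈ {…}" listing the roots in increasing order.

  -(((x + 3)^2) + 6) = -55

Step 1. [-(((x + 3)^2) + 6) = -55] leading − — multiply by −1 ⇒ neg: ((x + 3)^2) + 6 = 55.
Step 2. [((x + 3)^2) + 6 = 55] subtract 6: x sits inside (… + 6). So sub: (x + 3)^2 = 49.
Step 3. [(x + 3)^2 = 49] 49 ≥ 0, LHS is (·)² — take ±√, so sqrt: x + 3 = 7 or -7.
Step 4. [x + 3 = 7 or -7] +3 is outermost — subtract 3 both sides, so sub: x = 4 or -10.

Answer: x ∈ {-10, 4}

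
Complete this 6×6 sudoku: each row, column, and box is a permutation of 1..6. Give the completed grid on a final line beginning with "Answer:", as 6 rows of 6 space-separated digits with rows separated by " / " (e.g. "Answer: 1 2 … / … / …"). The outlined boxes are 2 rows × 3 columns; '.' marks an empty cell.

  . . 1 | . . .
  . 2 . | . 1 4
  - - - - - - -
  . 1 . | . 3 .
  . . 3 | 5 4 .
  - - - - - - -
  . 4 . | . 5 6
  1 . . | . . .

Step 1. [r3c6∈{2}] r3c6 has the single candidate 2. So r3c6=2.
Step 2. [r1c5∈{2,6}] 6 has one home in col 5: r1c5 ⇒ r1c5=6.
Step 3. [r2c4∈{3}] r2c4 has the single candidate 3, so r2c4=3.
Step 4. [r4c2∈{6}] nothing but 6 survives at r4c2, so r4c2=6.
Step 5. [r6c3∈{2,5,6}] in row 6, 6 fits only at r6c3. So r6c3=6.
Step 6. [r2c3∈{5}] r2c3 has the single candidate 5 ⇒ r2c3=5.
Step 7. [r5c1∈{2,3}] r5c1 is the only open cell in row 5 admitting 3 ⇒ r5c1=3.
Step 8. [r6c5∈{2}] nothing but 2 survives at r6c5, so r6c5=2.
Step 9. [r1c1∈{4}] r1c1's peers cover all but 4, so r1c1=4.
Step 10. [r4c1∈{2}] r4c1 is down to just 2, so r4c1=2.
Step 11. [r3c3∈{4}] r3c3's peers cover all but 4, so r3c3=4.
Step 12. [r1c2∈{3}] only 3 remains possible at r1c2, so r1c2=3.
Step 13. [r6c4∈{4}] r6c4 has the single candidate 4 ⇒ r6c4=4.
Step 14. [r1c6∈{5}] r1c6 has the single candidate 5. So r1c6=5.
Step 15. [r1c4∈{2}] nothing but 2 survives at r1c4. So r1c4=2.
Step 16. [r2c1∈{6}] r2c1 has the single candidate 6. So r2c1=6.
Step 17. [r5c4∈{1}] r5c4 has the single candidate 1 ⇒ r5c4=1.
Step 18. [r4c6∈{1}] r4c6's peers cover all but 1, so r4c6=1.
Step 19. [r6c2∈{5}] r6c2 has the single candidate 5 ⇒ r6c2=5.
Step 20. [r3c4∈{6}] r3c4's peers cover all but 6 ⇒ r3c4=6.
Step 21. [r5c3∈{2}] r5c3 is down to just 2. So r5c3=2.
Step 22. [r6c6∈{3}] r6c6 is down to just 3, so r6c6=3.
Step 23. [r3c1∈{5}] r3c1's peers cover all but 5 ⇒ r3c1=5.

Answer: 4 3 1 2 6 5 / 6 2 5 3 1 4 / 5 1 4 6 3 2 / 2 6 3 5 4 1 / 3 4 2 1 5 6 / 1 5 6 4 2 3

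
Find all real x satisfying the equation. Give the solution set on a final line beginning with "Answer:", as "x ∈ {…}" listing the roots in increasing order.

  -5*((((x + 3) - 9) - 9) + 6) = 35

Step 1. [-5*((((x + 3) - 9) - 9) + 6) = 35] LHS = -5·(…); ÷-5 both sides ⇒ div: (((x + 3) - 9) - 9) + 6 = -7.
Step 2. [(((x + 3) - 9) - 9) + 6 = -7] the outer +6 inverts by subtracting 6, so sub: ((x + 3) - 9) - 9 = -13.
Step 3. [((x + 3) - 9) - 9 = -13] -9 is outermost — add 9 both sides, so sub: (x + 3) - 9 = -4.
Step 4. [(x + 3) - 9 = -4] 9 comes off first (add 9) ⇒ sub: x + 3 = 5.
Step 5. [x + 3 = 5] +3 is outermost — subtract 3 both sides. So sub: x = 2.

Answer: x ∈ {2}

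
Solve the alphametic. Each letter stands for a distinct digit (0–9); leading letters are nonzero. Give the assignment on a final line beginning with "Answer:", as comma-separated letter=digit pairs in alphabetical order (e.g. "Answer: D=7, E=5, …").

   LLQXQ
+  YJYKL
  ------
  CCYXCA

Step 1. [col 1: Q + L ≡ A (mod 10)] column 1 (Q + L ≡ A (mod 10), carry-in 0) doesn't pin Q yet; pick Q=5 and continue ⇒ Q=5.
Step 2. [col 1: Q + L ≡ A (mod 10)] column 1 (Q + L ≡ A (mod 10), carry-in 0) doesn't pin A yet; pick A=9 and continue ⇒ A=9.
Step 3. [C] the sum has 6 digits but both addends have 5; that extra leading digit C is the final carry, namely 1, so C=1.
Step 4. [col 1: Q + L ≡ A (mod 10)] from column 1 (Q=5, A=9, carry-in 0, digits 1,5,9 already taken and all letters distinct): L must equal 4 ⇒ L=4.
Step 5. [col 2: X + K ≡ C (mod 10)] column 2 (X + K ≡ C (mod 10), carry-in 0) doesn't pin X yet; pick X=3 and continue. So X=3.
Step 6. [col 2: X + K ≡ C (mod 10)] in column 2 we have X+K≡C with carry-in 0; given X=3, C=1 and digits 1,3,4,5,9 already taken and all letters distinct, that pins K to 8 ⇒ K=8.
Step 7. [col 3: Q + Y ≡ X (mod 10)] in column 3 we have Q+Y≡X with carry-in 1; given Q=5, X=3 and digits 1,3,4,5,8,9 already taken and all letters distinct, that pins Y to 7. So Y=7.
Step 8. [col 4: L + J ≡ Y (mod 10)] in column 4 we have L+J≡Y with carry-in 1; given L=4, Y=7 and digits 1,3,4,5,7,8,9 already taken and all letters distinct, that pins J to 2 ⇒ J=2.

Answer: A=9, C=1, J=2, K=8, L=4, Q=5, X=3, Y=7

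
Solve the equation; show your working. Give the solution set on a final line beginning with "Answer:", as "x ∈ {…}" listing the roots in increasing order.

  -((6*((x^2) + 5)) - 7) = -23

Step 1. [-((6*((x^2) + 5)) - 7) = -23] flip signs both sides, so neg: (6*((x^2) + 5)) - 7 = 23.
Step 2. [(6*((x^2) + 5)) - 7 = 23] add 7: x sits inside (… - 7). So sub: 6*((x^2) + 5) = 30.
Step 3. [6*((x^2) + 5) = 30] LHS = 6·(…); ÷6 both sides. So div: (x^2) + 5 = 5.
Step 4. [(x^2) + 5 = 5] subtract 5: x sits inside (… + 5). So sub: x^2 = 0.
Step 5. [x^2 = 0] LHS squared, RHS 0 ≥ 0: apply √ (±) ⇒ sqrt: x = 0.

Answer: x ∈ {0}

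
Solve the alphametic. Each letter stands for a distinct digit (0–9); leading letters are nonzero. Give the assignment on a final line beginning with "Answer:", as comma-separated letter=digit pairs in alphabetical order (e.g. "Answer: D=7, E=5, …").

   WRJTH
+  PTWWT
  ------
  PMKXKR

Step 1. [col 1: H + T ≡ R (mod 10)] H=3 is one option consistent with column 1 (H + T ≡ R (mod 10), carry-in 0) — take it, so H=3.
Step 2. [P] the sum has 6 digits but both addends have 5; that extra leading digit P is the final carry, namely 1. So P=1.
Step 3. [col 1: H + T ≡ R (mod 10)] no forcing yet in column 1 (carry-in 0); R=7 is free and consistent — try it. So R=7.
Step 4. [col 1: H + T ≡ R (mod 10)] from column 1 (H=3, R=7, carry-in 0, digits 1,3,7 already taken and all letters distinct): T must equal 4, so T=4.
Step 5. [col 2: T + W ≡ K (mod 10)] no forcing yet in column 2 (carry-in 0); W=8 is free and consistent — try it. So W=8.
Step 6. [col 2: T + W ≡ K (mod 10)] in column 2 we have T+W≡K with carry-in 0; given T=4, W=8 and digits 1,3,4,7,8 already taken and all letters distinct, that pins K to 2. So K=2.
Step 7. [col 3: J + W ≡ X (mod 10)] no forcing yet in column 3 (carry-in 1); X=5 is free and consistent — try it, so X=5.
Step 8. [col 3: J + W ≡ X (mod 10)] column 3: given W=8, X=5, carry-in 1, and digits 1,2,3,4,5,7,8 already taken and all letters distinct, J+W≡X (mod 10) forces J=6. So J=6.
Step 9. [col 5: W + P ≡ M (mod 10)] from column 5 (W=8, P=1, carry-in 1, digits 1,2,3,4,5,6,7,8 already taken and all letters distinct): M must equal 0. So M=0.

Answer: H=3, J=6, K=2, M=0, P=1, R=7, T=4, W=8, X=5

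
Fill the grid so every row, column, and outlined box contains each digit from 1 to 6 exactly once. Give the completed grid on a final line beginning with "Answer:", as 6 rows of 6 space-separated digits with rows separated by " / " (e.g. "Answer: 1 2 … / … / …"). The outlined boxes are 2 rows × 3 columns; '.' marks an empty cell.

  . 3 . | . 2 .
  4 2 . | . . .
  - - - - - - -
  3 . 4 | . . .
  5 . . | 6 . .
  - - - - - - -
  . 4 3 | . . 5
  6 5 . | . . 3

Step 1. [r1c1∈{1}] r1c1 is down to just 1, so r1c1=1.
Step 2. [r6c3∈{1,2}] r6c3 is the only open cell in box 5 admitting 1. So r6c3=1.
Step 3. [r4c5∈{1,3,4}] across row 4, 3 lands solely at r4c5. So r4c5=3.
Step 4. [r6c4∈{2,4}] r6c4 is the only open cell in row 6 admitting 2 ⇒ r6c4=2.
Step 5. [r5c4∈{1}] r5c4 has the single candidate 1 ⇒ r5c4=1.
Step 6. [r3c4∈{5}] only 5 remains possible at r3c4, so r3c4=5.
Step 7. [r3c5∈{1}] r3c5's peers cover all but 1. So r3c5=1.
Step 8. [r1c3∈{5,6}] 5 has one home in row 1: r1c3. So r1c3=5.
Step 9. [r1c6∈{4,6}] in row 1, 6 fits only at r1c6. So r1c6=6.
Step 10. [r3c6∈{2}] nothing but 2 survives at r3c6 ⇒ r3c6=2.
Step 11. [r4c2∈{1}] r4c2 has the single candidate 1 ⇒ r4c2=1.
Step 12. [r2c5∈{5}] r2c5 is down to just 5 ⇒ r2c5=5.
Step 13. [r2c6∈{1}] r2c6 has the single candidate 1. So r2c6=1.
Step 14. [r4c3∈{2}] r4c3's peers cover all but 2. So r4c3=2.
Step 15. [r5c1∈{2}] only 2 remains possible at r5c1. So r5c1=2.
Step 16. [r1c4∈{4}] only 4 remains possible at r1c4, so r1c4=4.
Step 17. [r4c6∈{4}] r4c6 has the single candidate 4 ⇒ r4c6=4.
Step 18. [r5c5∈{6}] r5c5's peers cover all but 6. So r5c5=6.
Step 19. [r6c5∈{4}] r6c5's peers cover all but 4, so r6c5=4.
Step 20. [r2c4∈{3}] r2c4 has the single candidate 3 ⇒ r2c4=3.
Step 21. [r2c3∈{6}] only 6 remains possible at r2c3. So r2c3=6.
Step 22. [r3c2∈{6}] r3c2 has the single candidate 6, so r3c2=6.

Answer: 1 3 5 4 2 6 / 4 2 6 3 5 1 / 3 6 4 5 1 2 / 5 1 2 6 3 4 / 2 4 3 1 6 5 / 6 5 1 2 4 3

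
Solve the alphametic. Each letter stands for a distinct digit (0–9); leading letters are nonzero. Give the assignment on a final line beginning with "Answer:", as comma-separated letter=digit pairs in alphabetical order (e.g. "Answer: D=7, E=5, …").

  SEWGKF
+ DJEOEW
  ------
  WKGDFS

Step 1. [col 1: F + W ≡ S (mod 10)] several values work for W in column 1 (F + W ≡ S (mod 10), carry-in 0); try W=9. So W=9.
Step 2. [col 1: F + W ≡ S (mod 10)] column 1 (F + W ≡ S (mod 10), carry-in 0) doesn't pin S yet; pick S=1 and continue, so S=1.
Step 3. [col 1: F + W ≡ S (mod 10)] from column 1 (W=9, S=1, carry-in 0, digits 1,9 already taken and all letters distinct): F must equal 2, so F=2.
Step 4. [col 2: K + E ≡ F (mod 10)] several values work for E in column 2 (K + E ≡ F (mod 10), carry-in 1); try E=5. So E=5.
Step 5. [col 2: K + E ≡ F (mod 10)] from column 2 (E=5, F=2, carry-in 1, digits 1,2,5,9 already taken and all letters distinct): K must equal 6, so K=6.
Step 6. [col 3: G + O ≡ D (mod 10)] column 3 (G + O ≡ D (mod 10), carry-in 1) doesn't pin O yet; pick O=3 and continue ⇒ O=3.
Step 7. [col 3: G + O ≡ D (mod 10)] several values work for D in column 3 (G + O ≡ D (mod 10), carry-in 1); try D=8, so D=8.
Step 8. [col 3: G + O ≡ D (mod 10)] column 3 reads G+O+carry(1)=D with O=3, D=8; with digits 1,2,3,5,6,8,9 already taken and all letters distinct, the only value for G is 4 ⇒ G=4.
Step 9. [col 5: E + J ≡ K (mod 10)] from column 5 (E=5, K=6, carry-in 1, digits 1,2,3,4,5,6,8,9 already taken and all letters distinct): J must equal 0. So J=0.

Answer: D=8, E=5, F=2, G=4, J=0, K=6, O=3, S=1, W=9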